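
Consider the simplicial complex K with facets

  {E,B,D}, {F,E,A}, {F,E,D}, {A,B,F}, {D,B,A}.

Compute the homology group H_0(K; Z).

H_0 = Z.

Order the vertices as A < B < D < E < F. Listing each simplex with vertices in this order, K has dimension 2 with simplices:

  0-simplices (5): A, B, D, E, F
  1-simplices (10): AB, AD, AE, AF, BD, BE, BF, DE, DF, EF
  2-simplices (5): ABD, ABF, AEF, BDE, DEF

Hence C_0 ≅ Z^5, C_1 ≅ Z^10, C_2 ≅ Z^5.

The boundary map ∂_1: C_1 → C_0 maps an edge to its endpoints' difference, ∂[p,q] = q − p. For instance
  ∂AD = D − A.
The 5×10 boundary matrix has rank 4 and Smith normal form diag(1,1,1,1).

The boundary map ∂_2: C_2 → C_1 acts by ∂[p,q,r] = [q,r] − [p,r] + [p,q]. For instance
  ∂BDE = DE − BE + BD,
  ∂ABF = BF − AF + AB.
This gives a 10×5 integer matrix of rank 5; reducing to Smith normal form yields diagonal entries (1,1,1,1,1).

From H_k ≅ ker(∂_k) / im(∂_{k+1}) we obtain:

  H_0: rank C_0 − rank ∂_1 = 5 − 4 = 1, and the invariant factors of ∂_1 are all 1, so H_0 ≅ Z.

(K is a triangulation of the Möbius band.)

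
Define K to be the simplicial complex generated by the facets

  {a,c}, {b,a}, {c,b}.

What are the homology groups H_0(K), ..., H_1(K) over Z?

Fix the vertex order a < b < c and write every simplex with vertices in increasing order. Then dim K = 1 and the simplices of K are:

  0-simplices (3): a, b, c
  1-simplices (3): ab, ac, bc

so the chain groups are C_0 ≅ Z^3, C_1 ≅ Z^3.

The boundary map ∂_1: C_1 → C_0 sends each edge [p,q] (with p < q) to q − p. For instance
  ∂bc = c − b.
This gives a 3×3 integer matrix of rank 2; reducing to Smith normal form yields diagonal entries (1,1).

From H_k ≅ ker(∂_k) / im(∂_{k+1}) we obtain:

  H_0: rank C_0 − rank ∂_1 = 3 − 2 = 1, and the invariant factors of ∂_1 are all 1, so H_0 ≅ Z.
  H_1: rank ker ∂_1 − rank ∂_2 = (3 − 2) − 0 = 1, and there is no ∂_2, so H_1 ≅ Z.

As a check, the Euler characteristic is 3 − 3 = 0, which agrees with 1 − 1 = 0.
(K is a triangulation of the circle S^1.)

H_0 ≅ Z,  H_1 ≅ Z.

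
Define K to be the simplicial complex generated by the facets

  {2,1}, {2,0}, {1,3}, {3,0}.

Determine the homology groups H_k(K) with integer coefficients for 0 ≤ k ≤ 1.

Fix the vertex order 0 < 1 < 2 < 3 and write every simplex with vertices in increasing order. Then dim K = 1 and the simplices of K are:

  0-simplices (4): [0], [1], [2], [3]
  1-simplices (4): [0,2], [0,3], [1,2], [1,3]

Hence C_0 ≅ Z^4, C_1 ≅ Z^4.

The boundary map ∂_1: C_1 → C_0 is given by ∂[p,q] = [q] − [p].
This gives a 4×4 integer matrix of rank 3; reducing to Smith normal form yields diagonal entries (1,1,1).

Now H_k = ker ∂_k / im ∂_{k+1}, so:

  H_0: rank C_0 − rank ∂_1 = 4 − 3 = 1, and the invariant factors of ∂_1 are all 1, so H_0 = Z.
  H_1: rank ker ∂_1 − rank ∂_2 = (4 − 3) − 0 = 1, and there is no ∂_2, so H_1 = Z.

As a check, the Euler characteristic is 4 − 4 = 0, which agrees with 1 − 1 = 0.

H_0 ≅ Z,  H_1 ≅ Z.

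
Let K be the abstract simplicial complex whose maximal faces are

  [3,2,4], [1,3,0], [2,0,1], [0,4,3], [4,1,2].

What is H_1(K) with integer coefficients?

We work with the vertex ordering 0 < 1 < 2 < 3 < 4. The simplices of K, each written with vertices in increasing order, are:

  0-simplices (5): [0], [1], [2], [3], [4]
  1-simplices (10): [0,1], [0,2], [0,3], [0,4], [1,2], [1,3], [1,4], [2,3], [2,4], [3,4]
  2-simplices (5): [0,1,2], [0,1,3], [0,3,4], [1,2,4], [2,3,4]

so the chain groups are C_0 ≅ Z^5, C_1 ≅ Z^10, C_2 ≅ Z^5.

∂_1: C_1 → C_0 maps an edge to its endpoints' difference, ∂[p,q] = q − p. For instance
  ∂[1,4] = [4] − [1].
As a 5×10 matrix over Z this has rank 4, with invariant factors (1,1,1,1).

∂_2: C_2 → C_1 acts by ∂[p,q,r] = [q,r] − [p,r] + [p,q]. For instance
  ∂[0,3,4] = [3,4] − [0,4] + [0,3],
  ∂[1,2,4] = [2,4] − [1,4] + [1,2].
This gives a 10×5 integer matrix of rank 5; reducing to Smith normal form yields diagonal entries (1,1,1,1,1).

Computing H_k = (kernel of ∂_k) / (image of ∂_{k+1}):

  H_1: rank ker ∂_1 − rank ∂_2 = (10 − 4) − 5 = 1, and the invariant factors of ∂_2 are all 1, so H_1 ≅ Z.

(K is a triangulation of the Möbius band.)

H_1 ≅ Z.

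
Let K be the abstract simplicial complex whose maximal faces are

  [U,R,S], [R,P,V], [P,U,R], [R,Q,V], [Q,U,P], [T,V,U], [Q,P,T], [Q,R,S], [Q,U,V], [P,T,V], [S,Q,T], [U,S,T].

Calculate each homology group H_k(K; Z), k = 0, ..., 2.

H_0 = Z,  H_1 = Z/2,  H_2 = 0.

Take the total order P < Q < R < S < T < U < V on the vertex set. Then K (dimension 2) consists of the simplices:

  0-simplices (7): P, Q, R, S, T, U, V
  1-simplices (18): PQ, PR, PT, PU, PV, QR, QS, QT, QU, QV, RS, RU, RV, ST, SU, TU, TV, UV
  2-simplices (12): PQT, PQU, PRU, PRV, PTV, QRS, QRV, QST, QUV, RSU, STU, TUV

giving chain groups C_0 ≅ Z^7, C_1 ≅ Z^18, C_2 ≅ Z^12.

Boundary ∂_1: C_1 → C_0 sends each edge [p,q] (with p < q) to q − p.
As a 7×18 matrix over Z this has rank 6, with invariant factors (1,1,1,1,1,1).

∂_2: C_2 → C_1 sends each 2-simplex [p,q,r] to [q,r] − [p,r] + [p,q]. For instance
  ∂QRV = RV − QV + QR,
  ∂PRU = RU − PU + PR.
The 18×12 boundary matrix has rank 12 and Smith normal form diag(1,1,1,1,1,1,1,1,1,1,1,2).

Reading off H_k = ker ∂_k / im ∂_{k+1}:

  H_0: rank C_0 − rank ∂_1 = 7 − 6 = 1, and the invariant factors of ∂_1 are all 1, so H_0 = Z.
  H_1: rank ker ∂_1 − rank ∂_2 = (18 − 6) − 12 = 0, and ∂_2 has invariant factor 2 > 1, so H_1 = Z/2.
  H_2: rank ker ∂_2 − rank ∂_3 = (12 − 12) − 0 = 0, and there is no ∂_3, so H_2 = 0.

As a check, the Euler characteristic is 7 − 18 + 12 = 1, which agrees with 1 − 0 + 0 = 1.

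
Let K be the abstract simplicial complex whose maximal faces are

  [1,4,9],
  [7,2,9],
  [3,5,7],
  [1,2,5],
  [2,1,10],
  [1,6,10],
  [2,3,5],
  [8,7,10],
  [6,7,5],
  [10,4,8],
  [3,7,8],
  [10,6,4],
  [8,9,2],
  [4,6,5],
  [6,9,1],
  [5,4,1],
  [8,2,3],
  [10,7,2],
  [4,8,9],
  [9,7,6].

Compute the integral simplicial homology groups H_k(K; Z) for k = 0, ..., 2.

K has 10 vertices, 30 edges, 20 triangles.
rank ∂_0 = 0, rank ∂_1 = 9 ⇒ b_0 = 10 − 0 − 9 = 1; all invariant factors of ∂_1 are 1 so no torsion. So H_0 = Z.
rank ∂_1 = 9, rank ∂_2 = 20 ⇒ b_1 = 30 − 9 − 20 = 1; ∂_2 has invariant factor(s) [2] giving torsion. So H_1 = Z × Z/2.
rank ∂_2 = 20, rank ∂_3 = 0 ⇒ b_2 = 20 − 20 − 0 = 0. So H_2 = 0.

H_0 ≅ Z,  H_1 ≅ Z × Z/2,  H_2 = 0.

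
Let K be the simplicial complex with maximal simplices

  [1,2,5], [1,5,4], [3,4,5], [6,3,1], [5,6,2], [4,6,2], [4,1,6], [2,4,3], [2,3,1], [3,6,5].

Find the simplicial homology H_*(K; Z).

We work with the vertex ordering 1 < 2 < 3 < 4 < 5 < 6. The simplices of K, each written with vertices in increasing order, are:

  0-simplices (6): [1], [2], [3], [4], [5], [6]
  1-simplices (15): [1,2], [1,3], [1,4], [1,5], [1,6], [2,3], [2,4], [2,5], [2,6], [3,4], [3,5], [3,6], [4,5], [4,6], [5,6]
  2-simplices (10): [1,2,3], [1,2,5], [1,3,6], [1,4,5], [1,4,6], [2,3,4], [2,4,6], [2,5,6], [3,4,5], [3,5,6]

so the chain groups are C_0 ≅ Z^6, C_1 ≅ Z^15, C_2 ≅ Z^10.

Boundary ∂_1: C_1 → C_0 is given by ∂[p,q] = [q] − [p]. For instance
  ∂[2,5] = [5] − [2].
The 6×15 boundary matrix has rank 5 and Smith normal form diag(1,1,1,1,1).

∂_2: C_2 → C_1 sends each 2-simplex [p,q,r] to [q,r] − [p,r] + [p,q]. For instance
  ∂[3,4,5] = [4,5] − [3,5] + [3,4],
  ∂[1,4,5] = [4,5] − [1,5] + [1,4].
This gives a 15×10 integer matrix of rank 10; reducing to Smith normal form yields diagonal entries (1,1,1,1,1,1,1,1,1,2).

From H_k ≅ ker(∂_k) / im(∂_{k+1}) we obtain:

  H_0: rank C_0 − rank ∂_1 = 6 − 5 = 1, and the invariant factors of ∂_1 are all 1, so H_0 = Z.
  H_1: rank ker ∂_1 − rank ∂_2 = (15 − 5) − 10 = 0, and ∂_2 has invariant factor 2 > 1, so H_1 = Z/2Z.
  H_2: rank ker ∂_2 − rank ∂_3 = (10 − 10) − 0 = 0, and there is no ∂_3, so H_2 = 0.

As a check, the Euler characteristic is 6 − 15 + 10 = 1, which agrees with 1 − 0 + 0 = 1.

H_0 ≅ Z,  H_1 ≅ Z/2Z,  H_2 = 0.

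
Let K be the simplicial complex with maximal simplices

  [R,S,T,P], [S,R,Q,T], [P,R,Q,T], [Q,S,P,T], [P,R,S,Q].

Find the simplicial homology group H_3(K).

We work with the vertex ordering P < Q < R < S < T. The simplices of K, each written with vertices in increasing order, are:

  0-simplices (5): P, Q, R, S, T
  1-simplices (10): PQ, PR, PS, PT, QR, QS, QT, RS, RT, ST
  2-simplices (10): PQR, PQS, PQT, PRS, PRT, PST, QRS, QRT, QST, RST
  3-simplices (5): PQRS, PQRT, PQST, PRST, QRST

Hence C_0 ≅ Z^5, C_1 ≅ Z^10, C_2 ≅ Z^10, C_3 ≅ Z^5.

∂_1: C_1 → C_0 sends each edge [p,q] (with p < q) to q − p. For instance
  ∂QR = R − Q.
The resulting 5×10 matrix has rank 4, and its Smith normal form has invariant factors (1,1,1,1).

∂_2: C_2 → C_1 acts by ∂[p,q,r] = [q,r] − [p,r] + [p,q]. For instance
  ∂PQS = QS − PS + PQ,
  ∂RST = ST − RT + RS.
The resulting 10×10 matrix has rank 6, and its Smith normal form has invariant factors (1,1,1,1,1,1).

∂_3: C_3 → C_2 sends each 3-simplex σ to the alternating sum Σ_i (−1)^i (σ with its i-th vertex removed). For instance
  ∂PQST = QST − PST + PQT − PQS,
  ∂PQRS = QRS − PRS + PQS − PQR.
As a 10×5 matrix over Z this has rank 4, with invariant factors (1,1,1,1).

Computing H_k = (kernel of ∂_k) / (image of ∂_{k+1}):

  H_3: rank ker ∂_3 − rank ∂_4 = (5 − 4) − 0 = 1, and there is no ∂_4, so H_3 ≅ Z.

H_3 = Z.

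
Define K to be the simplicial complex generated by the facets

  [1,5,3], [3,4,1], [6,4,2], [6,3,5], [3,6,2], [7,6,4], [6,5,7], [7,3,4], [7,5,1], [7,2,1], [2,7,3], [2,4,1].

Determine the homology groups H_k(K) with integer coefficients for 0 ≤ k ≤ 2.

H_0 = Z,  H_1 = Z_2,  H_2 = 0.

Order the vertices as 1 < 2 < 3 < 4 < 5 < 6 < 7. Listing each simplex with vertices in this order, K has dimension 2 with simplices:

  0-simplices (7): [1], [2], [3], [4], [5], [6], [7]
  1-simplices (18): [1,2], [1,3], [1,4], [1,5], [1,7], [2,3], [2,4], [2,6], [2,7], [3,4], [3,5], [3,6], [3,7], [4,6], [4,7], [5,6], [5,7], [6,7]
  2-simplices (12): [1,2,4], [1,2,7], [1,3,4], [1,3,5], [1,5,7], [2,3,6], [2,3,7], [2,4,6], [3,4,7], [3,5,6], [4,6,7], [5,6,7]

giving chain groups C_0 ≅ Z^7, C_1 ≅ Z^18, C_2 ≅ Z^12.

The boundary map ∂_1: C_1 → C_0 maps an edge to its endpoints' difference, ∂[p,q] = q − p.
The 7×18 boundary matrix has rank 6 and Smith normal form diag(1,1,1,1,1,1).

The boundary map ∂_2: C_2 → C_1 maps a triangle to the signed sum of its edges. For instance
  ∂[1,3,4] = [3,4] − [1,4] + [1,3],
  ∂[2,4,6] = [4,6] − [2,6] + [2,4].
The resulting 18×12 matrix has rank 12, and its Smith normal form has invariant factors (1,1,1,1,1,1,1,1,1,1,1,2).

Reading off H_k = ker ∂_k / im ∂_{k+1}:

  H_0: rank C_0 − rank ∂_1 = 7 − 6 = 1, and the invariant factors of ∂_1 are all 1, so H_0 ≅ Z.
  H_1: rank ker ∂_1 − rank ∂_2 = (18 − 6) − 12 = 0, and ∂_2 has invariant factor 2 > 1, so H_1 ≅ Z_2.
  H_2: rank ker ∂_2 − rank ∂_3 = (12 − 12) − 0 = 0, and there is no ∂_3, so H_2 ≅ 0.

As a check, the Euler characteristic is 7 − 18 + 12 = 1, which agrees with 1 − 0 + 0 = 1.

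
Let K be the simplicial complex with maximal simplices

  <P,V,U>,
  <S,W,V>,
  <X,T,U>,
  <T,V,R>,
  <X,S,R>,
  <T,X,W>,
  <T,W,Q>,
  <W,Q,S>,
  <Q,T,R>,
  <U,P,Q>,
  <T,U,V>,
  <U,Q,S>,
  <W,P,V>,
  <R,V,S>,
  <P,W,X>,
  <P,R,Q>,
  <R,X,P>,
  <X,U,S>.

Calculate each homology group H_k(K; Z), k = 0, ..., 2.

Fix the vertex order P < Q < R < S < T < U < V < W < X and write every simplex with vertices in increasing order. Then dim K = 2 and the simplices of K are:

  0-simplices (9): P, Q, R, S, T, U, V, W, X
  1-simplices (27): PQ, PR, PU, PV, PW, PX, QR, QS, QT, QU, QW, RS, RT, RV, RX, SU, SV, SW, SX, TU, TV, TW, TX, UV, UX, VW, WX
  2-simplices (18): PQR, PQU, PRX, PUV, PVW, PWX, QRT, QSU, QSW, QTW, RSV, RSX, RTV, SUX, SVW, TUV, TUX, TWX

giving chain groups C_0 ≅ Z^9, C_1 ≅ Z^27, C_2 ≅ Z^18.

Boundary ∂_1: C_1 → C_0 sends each edge [p,q] (with p < q) to q − p.
The resulting 9×27 matrix has rank 8, and its Smith normal form has invariant factors (1,1,1,1,1,1,1,1).

Boundary ∂_2: C_2 → C_1 maps a triangle to the signed sum of its edges. For instance
  ∂PQU = QU − PU + PQ,
  ∂QSW = SW − QW + QS.
This gives a 27×18 integer matrix of rank 17; reducing to Smith normal form yields diagonal entries (1,1,1,1,1,1,1,1,1,1,1,1,1,1,1,1,1).

Reading off H_k = ker ∂_k / im ∂_{k+1}:

  H_0: rank C_0 − rank ∂_1 = 9 − 8 = 1, and the invariant factors of ∂_1 are all 1, so H_0 = Z.
  H_1: rank ker ∂_1 − rank ∂_2 = (27 − 8) − 17 = 2, and the invariant factors of ∂_2 are all 1, so H_1 = Z^2.
  H_2: rank ker ∂_2 − rank ∂_3 = (18 − 17) − 0 = 1, and there is no ∂_3, so H_2 = Z.

As a check, the Euler characteristic is 9 − 27 + 18 = 0, which agrees with 1 − 2 + 1 = 0.

H_0 ≅ Z,  H_1 ≅ Z^2,  H_2 ≅ Z.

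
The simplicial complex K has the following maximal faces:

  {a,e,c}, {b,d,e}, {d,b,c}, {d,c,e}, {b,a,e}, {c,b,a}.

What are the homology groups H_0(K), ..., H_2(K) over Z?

Order the vertices as a < b < c < d < e. Listing each simplex with vertices in this order, K has dimension 2 with simplices:

  0-simplices (5): a, b, c, d, e
  1-simplices (9): ab, ac, ae, bc, bd, be, cd, ce, de
  2-simplices (6): abc, abe, ace, bcd, bde, cde

Hence C_0 ≅ Z^5, C_1 ≅ Z^9, C_2 ≅ Z^6.

∂_1: C_1 → C_0 sends each edge [p,q] (with p < q) to q − p.
This gives a 5×9 integer matrix of rank 4; reducing to Smith normal form yields diagonal entries (1,1,1,1).

Boundary ∂_2: C_2 → C_1 maps a triangle to the signed sum of its edges. For instance
  ∂ace = ce − ae + ac,
  ∂cde = de − ce + cd.
As a 9×6 matrix over Z this has rank 5, with invariant factors (1,1,1,1,1).

Reading off H_k = ker ∂_k / im ∂_{k+1}:

  H_0: rank C_0 − rank ∂_1 = 5 − 4 = 1, and the invariant factors of ∂_1 are all 1, so H_0 = Z.
  H_1: rank ker ∂_1 − rank ∂_2 = (9 − 4) − 5 = 0, and the invariant factors of ∂_2 are all 1, so H_1 = 0.
  H_2: rank ker ∂_2 − rank ∂_3 = (6 − 5) − 0 = 1, and there is no ∂_3, so H_2 = Z.

H_0 = Z,  H_1 = 0,  H_2 = Z.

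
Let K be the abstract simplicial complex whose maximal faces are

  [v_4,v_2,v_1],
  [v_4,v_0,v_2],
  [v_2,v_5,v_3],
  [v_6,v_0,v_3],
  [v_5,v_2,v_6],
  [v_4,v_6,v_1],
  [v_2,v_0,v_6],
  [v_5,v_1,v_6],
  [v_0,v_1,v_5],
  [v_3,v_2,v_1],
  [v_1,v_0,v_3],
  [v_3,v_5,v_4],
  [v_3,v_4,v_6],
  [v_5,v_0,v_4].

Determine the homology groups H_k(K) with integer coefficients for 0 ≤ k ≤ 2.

Order the vertices as v_0 < v_1 < v_2 < v_3 < v_4 < v_5 < v_6. Listing each simplex with vertices in this order, K has dimension 2 with simplices:

  0-simplices (7): [v_0], [v_1], [v_2], [v_3], [v_4], [v_5], [v_6]
  1-simplices (21): (21 of them)
  2-simplices (14): (14 of them)

giving chain groups C_0 ≅ Z^7, C_1 ≅ Z^21, C_2 ≅ Z^14.

Boundary ∂_1: C_1 → C_0 maps an edge to its endpoints' difference, ∂[p,q] = q − p. For instance
  ∂[v_3,v_5] = [v_5] − [v_3].
As a 7×21 matrix over Z this has rank 6, with invariant factors (1,1,1,1,1,1).

The boundary map ∂_2: C_2 → C_1 maps a triangle to the signed sum of its edges. For instance
  ∂[v_1,v_2,v_4] = [v_2,v_4] − [v_1,v_4] + [v_1,v_2],
  ∂[v_0,v_2,v_6] = [v_2,v_6] − [v_0,v_6] + [v_0,v_2].
The resulting 21×14 matrix has rank 13, and its Smith normal form has invariant factors (1,1,1,1,1,1,1,1,1,1,1,1,1).

Now H_k = ker ∂_k / im ∂_{k+1}, so:

  H_0: rank C_0 − rank ∂_1 = 7 − 6 = 1, and the invariant factors of ∂_1 are all 1, so H_0 = Z.
  H_1: rank ker ∂_1 − rank ∂_2 = (21 − 6) − 13 = 2, and the invariant factors of ∂_2 are all 1, so H_1 = Z^2.
  H_2: rank ker ∂_2 − rank ∂_3 = (14 − 13) − 0 = 1, and there is no ∂_3, so H_2 = Z.

As a check, the Euler characteristic is 7 − 21 + 14 = 0, which agrees with 1 − 2 + 1 = 0.
(K is a triangulation of the torus T^2.)

H_0 = Z,  H_1 = Z^2,  H_2 = Z.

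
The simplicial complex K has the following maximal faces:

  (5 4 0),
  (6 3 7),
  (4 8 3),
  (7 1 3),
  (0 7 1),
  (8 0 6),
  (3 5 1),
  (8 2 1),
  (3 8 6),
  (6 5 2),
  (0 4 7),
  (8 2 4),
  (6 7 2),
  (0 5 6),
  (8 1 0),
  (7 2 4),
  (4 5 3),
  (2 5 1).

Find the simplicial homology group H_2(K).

We work with the vertex ordering 0 < 1 < 2 < 3 < 4 < 5 < 6 < 7 < 8. The simplices of K, each written with vertices in increasing order, are:

  0-simplices (9): [0], [1], [2], [3], [4], [5], [6], [7], [8]
  1-simplices (27): (27 of them)
  2-simplices (18): [0,1,7], [0,1,8], [0,4,5], [0,4,7], [0,5,6], [0,6,8], [1,2,5], [1,2,8], [1,3,5], [1,3,7], [2,4,7], [2,4,8], [2,5,6], [2,6,7], [3,4,5], [3,4,8], [3,6,7], [3,6,8]

giving chain groups C_0 ≅ Z^9, C_1 ≅ Z^27, C_2 ≅ Z^18.

The boundary map ∂_1: C_1 → C_0 is given by ∂[p,q] = [q] − [p].
As a 9×27 matrix over Z this has rank 8, with invariant factors (1,1,1,1,1,1,1,1).

The boundary map ∂_2: C_2 → C_1 sends each 2-simplex [p,q,r] to [q,r] − [p,r] + [p,q]. For instance
  ∂[2,4,8] = [4,8] − [2,8] + [2,4],
  ∂[3,4,5] = [4,5] − [3,5] + [3,4].
The resulting 27×18 matrix has rank 17, and its Smith normal form has invariant factors (1,1,1,1,1,1,1,1,1,1,1,1,1,1,1,1,1).

Now H_k = ker ∂_k / im ∂_{k+1}, so:

  H_2: rank ker ∂_2 − rank ∂_3 = (18 − 17) − 0 = 1, and there is no ∂_3, so H_2 ≅ Z.

(K is a triangulation of the torus T^2.)

H_2 = Z.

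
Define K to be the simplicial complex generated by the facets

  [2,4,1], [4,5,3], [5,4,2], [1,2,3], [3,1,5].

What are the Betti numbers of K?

K has 5 vertices, 10 edges, 5 triangles.
rank ∂_0 = 0, rank ∂_1 = 4 ⇒ b_0 = 5 − 0 − 4 = 1; all invariant factors of ∂_1 are 1 so no torsion. So H_0 ≅ Z.
rank ∂_1 = 4, rank ∂_2 = 5 ⇒ b_1 = 10 − 4 − 5 = 1; all invariant factors of ∂_2 are 1 so no torsion. So H_1 ≅ Z.
rank ∂_2 = 5, rank ∂_3 = 0 ⇒ b_2 = 5 − 5 − 0 = 0. So H_2 ≅ 0.

b_0 = 1, b_1 = 1, b_2 = 0.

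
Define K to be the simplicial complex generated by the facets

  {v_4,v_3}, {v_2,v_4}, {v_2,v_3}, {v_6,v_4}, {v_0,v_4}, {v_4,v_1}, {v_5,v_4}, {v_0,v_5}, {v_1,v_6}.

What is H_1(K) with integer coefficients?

H_1 = Z^3.

Order the vertices as v_0 < v_1 < v_2 < v_3 < v_4 < v_5 < v_6. Listing each simplex with vertices in this order, K has dimension 1 with simplices:

  0-simplices (7): [v_0], [v_1], [v_2], [v_3], [v_4], [v_5], [v_6]
  1-simplices (9): [v_0,v_4], [v_0,v_5], [v_1,v_4], [v_1,v_6], [v_2,v_3], [v_2,v_4], [v_3,v_4], [v_4,v_5], [v_4,v_6]

giving chain groups C_0 ≅ Z^7, C_1 ≅ Z^9.

The boundary map ∂_1: C_1 → C_0 is given by ∂[p,q] = [q] − [p]. For instance
  ∂[v_1,v_4] = [v_4] − [v_1].
This gives a 7×9 integer matrix of rank 6; reducing to Smith normal form yields diagonal entries (1,1,1,1,1,1).

Reading off H_k = ker ∂_k / im ∂_{k+1}:

  H_1: rank ker ∂_1 − rank ∂_2 = (9 − 6) − 0 = 3, and there is no ∂_2, so H_1 ≅ Z^3.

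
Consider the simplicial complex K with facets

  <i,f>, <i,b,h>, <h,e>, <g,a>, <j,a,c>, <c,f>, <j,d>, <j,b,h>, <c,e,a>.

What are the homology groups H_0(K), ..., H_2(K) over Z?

H_0 ≅ Z,  H_1 ≅ Z^2,  H_2 = 0.

Fix the vertex order a < b < c < d < e < f < g < h < i < j and write every simplex with vertices in increasing order. Then dim K = 2 and the simplices of K are:

  0-simplices (10): a, b, c, d, e, f, g, h, i, j
  1-simplices (15): ac, ae, ag, aj, bh, bi, bj, ce, cf, cj, dj, eh, fi, hi, hj
  2-simplices (4): ace, acj, bhi, bhj

so the chain groups are C_0 ≅ Z^10, C_1 ≅ Z^15, C_2 ≅ Z^4.

∂_1: C_1 → C_0 maps an edge to its endpoints' difference, ∂[p,q] = q − p. For instance
  ∂ce = e − c.
As a 10×15 matrix over Z this has rank 9, with invariant factors (1,1,1,1,1,1,1,1,1).

∂_2: C_2 → C_1 sends each 2-simplex [p,q,r] to [q,r] − [p,r] + [p,q]. For instance
  ∂bhi = hi − bi + bh,
  ∂bhj = hj − bj + bh.
This gives a 15×4 integer matrix of rank 4; reducing to Smith normal form yields diagonal entries (1,1,1,1).

Computing H_k = (kernel of ∂_k) / (image of ∂_{k+1}):

  H_0: rank C_0 − rank ∂_1 = 10 − 9 = 1, and the invariant factors of ∂_1 are all 1, so H_0 ≅ Z.
  H_1: rank ker ∂_1 − rank ∂_2 = (15 − 9) − 4 = 2, and the invariant factors of ∂_2 are all 1, so H_1 ≅ Z^2.
  H_2: rank ker ∂_2 − rank ∂_3 = (4 − 4) − 0 = 0, and there is no ∂_3, so H_2 ≅ 0.

As a check, the Euler characteristic is 10 − 15 + 4 = -1, which agrees with 1 − 2 + 0 = -1.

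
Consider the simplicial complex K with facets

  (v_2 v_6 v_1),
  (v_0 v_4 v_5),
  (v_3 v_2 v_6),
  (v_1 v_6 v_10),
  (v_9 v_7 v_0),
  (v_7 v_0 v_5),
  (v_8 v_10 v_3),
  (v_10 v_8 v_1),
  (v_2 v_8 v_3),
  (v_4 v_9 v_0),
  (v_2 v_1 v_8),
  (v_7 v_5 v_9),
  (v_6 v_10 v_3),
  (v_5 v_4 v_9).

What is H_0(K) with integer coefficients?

H_0 = Z^2.

K has 11 vertices, 21 edges, 14 triangles.
rank ∂_0 = 0, rank ∂_1 = 9 ⇒ b_0 = 11 − 0 − 9 = 2; all invariant factors of ∂_1 are 1 so no torsion. So H_0 = Z^2.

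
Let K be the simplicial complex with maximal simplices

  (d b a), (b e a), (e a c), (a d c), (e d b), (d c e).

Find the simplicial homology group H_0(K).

Fix the vertex order a < b < c < d < e and write every simplex with vertices in increasing order. Then dim K = 2 and the simplices of K are:

  0-simplices (5): a, b, c, d, e
  1-simplices (9): ab, ac, ad, ae, bd, be, cd, ce, de
  2-simplices (6): abd, abe, acd, ace, bde, cde

Hence C_0 ≅ Z^5, C_1 ≅ Z^9, C_2 ≅ Z^6.

∂_1: C_1 → C_0 is given by ∂[p,q] = [q] − [p]. For instance
  ∂ce = e − c.
The 5×9 boundary matrix has rank 4 and Smith normal form diag(1,1,1,1).

∂_2: C_2 → C_1 sends each 2-simplex [p,q,r] to [q,r] − [p,r] + [p,q]. For instance
  ∂abd = bd − ad + ab,
  ∂abe = be − ae + ab.
The 9×6 boundary matrix has rank 5 and Smith normal form diag(1,1,1,1,1).

From H_k ≅ ker(∂_k) / im(∂_{k+1}) we obtain:

  H_0: rank C_0 − rank ∂_1 = 5 − 4 = 1, and the invariant factors of ∂_1 are all 1, so H_0 ≅ Z.

H_0 ≅ Z.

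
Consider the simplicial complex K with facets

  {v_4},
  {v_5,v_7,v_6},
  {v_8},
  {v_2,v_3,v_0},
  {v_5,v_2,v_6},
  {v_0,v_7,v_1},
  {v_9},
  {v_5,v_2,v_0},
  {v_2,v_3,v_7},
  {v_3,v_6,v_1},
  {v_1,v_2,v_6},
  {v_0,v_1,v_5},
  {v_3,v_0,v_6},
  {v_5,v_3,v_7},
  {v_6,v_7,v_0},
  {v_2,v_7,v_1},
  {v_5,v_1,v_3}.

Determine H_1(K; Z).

K has 10 vertices, 21 edges, 14 triangles.
rank ∂_1 = 6, rank ∂_2 = 13 ⇒ b_1 = 21 − 6 − 13 = 2; all invariant factors of ∂_2 are 1 so no torsion. So H_1 = Z^2.

H_1 ≅ Z^2.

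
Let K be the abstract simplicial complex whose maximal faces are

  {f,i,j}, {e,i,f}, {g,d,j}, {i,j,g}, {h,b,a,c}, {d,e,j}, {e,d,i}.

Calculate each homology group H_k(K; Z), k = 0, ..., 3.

Order the vertices as a < b < c < d < e < f < g < h < i < j. Listing each simplex with vertices in this order, K has dimension 3 with simplices:

  0-simplices (10): a, b, c, d, e, f, g, h, i, j
  1-simplices (18): ab, ac, ah, bc, bh, ch, de, dg, di, dj, ef, ei, ej, fi, fj, gi, gj, ij
  2-simplices (10): abc, abh, ach, bch, dei, dej, dgj, efi, fij, gij
  3-simplices (1): abch

Hence C_0 ≅ Z^10, C_1 ≅ Z^18, C_2 ≅ Z^10, C_3 ≅ Z^1.

The boundary map ∂_1: C_1 → C_0 is given by ∂[p,q] = [q] − [p]. For instance
  ∂gj = j − g.
This gives a 10×18 integer matrix of rank 8; reducing to Smith normal form yields diagonal entries (1,1,1,1,1,1,1,1).

∂_2: C_2 → C_1 maps a triangle to the signed sum of its edges. For instance
  ∂abc = bc − ac + ab,
  ∂dei = ei − di + de.
This gives a 18×10 integer matrix of rank 9; reducing to Smith normal form yields diagonal entries (1,1,1,1,1,1,1,1,1).

∂_3: C_3 → C_2 sends each 3-simplex σ to the alternating sum Σ_i (−1)^i (σ with its i-th vertex removed). For instance
  ∂abch = bch − ach + abh − abc.
The resulting 10×1 matrix has rank 1, and its Smith normal form has invariant factors (1).

Now H_k = ker ∂_k / im ∂_{k+1}, so:

  H_0: rank C_0 − rank ∂_1 = 10 − 8 = 2, and the invariant factors of ∂_1 are all 1, so H_0 ≅ Z^2.
  H_1: rank ker ∂_1 − rank ∂_2 = (18 − 8) − 9 = 1, and the invariant factors of ∂_2 are all 1, so H_1 ≅ Z.
  H_2: rank ker ∂_2 − rank ∂_3 = (10 − 9) − 1 = 0, and the invariant factors of ∂_3 are all 1, so H_2 ≅ 0.
  H_3: rank ker ∂_3 − rank ∂_4 = (1 − 1) − 0 = 0, and there is no ∂_4, so H_3 ≅ 0.

H_0 ≅ Z^2,  H_1 ≅ Z,  H_2 = 0,  H_3 = 0.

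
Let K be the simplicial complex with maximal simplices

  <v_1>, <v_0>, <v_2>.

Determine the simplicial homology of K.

H_0 = Z^3.

K has 3 vertices.
rank ∂_0 = 0, rank ∂_1 = 0 ⇒ b_0 = 3 − 0 − 0 = 3. So H_0 = Z^3.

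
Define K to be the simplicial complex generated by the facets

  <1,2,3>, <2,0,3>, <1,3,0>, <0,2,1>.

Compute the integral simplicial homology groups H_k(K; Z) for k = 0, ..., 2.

Take the total order 0 < 1 < 2 < 3 on the vertex set. Then K (dimension 2) consists of the simplices:

  0-simplices (4): [0], [1], [2], [3]
  1-simplices (6): [0,1], [0,2], [0,3], [1,2], [1,3], [2,3]
  2-simplices (4): [0,1,2], [0,1,3], [0,2,3], [1,2,3]

giving chain groups C_0 ≅ Z^4, C_1 ≅ Z^6, C_2 ≅ Z^4.

∂_1: C_1 → C_0 is given by ∂[p,q] = [q] − [p]. For instance
  ∂[2,3] = [3] − [2].
The 4×6 boundary matrix has rank 3 and Smith normal form diag(1,1,1).

The boundary map ∂_2: C_2 → C_1 maps a triangle to the signed sum of its edges. For instance
  ∂[0,1,3] = [1,3] − [0,3] + [0,1],
  ∂[0,1,2] = [1,2] − [0,2] + [0,1].
This gives a 6×4 integer matrix of rank 3; reducing to Smith normal form yields diagonal entries (1,1,1).

From H_k ≅ ker(∂_k) / im(∂_{k+1}) we obtain:

  H_0: rank C_0 − rank ∂_1 = 4 − 3 = 1, and the invariant factors of ∂_1 are all 1, so H_0 = Z.
  H_1: rank ker ∂_1 − rank ∂_2 = (6 − 3) − 3 = 0, and the invariant factors of ∂_2 are all 1, so H_1 = 0.
  H_2: rank ker ∂_2 − rank ∂_3 = (4 − 3) − 0 = 1, and there is no ∂_3, so H_2 = Z.

H_0 = Z,  H_1 = 0,  H_2 = Z.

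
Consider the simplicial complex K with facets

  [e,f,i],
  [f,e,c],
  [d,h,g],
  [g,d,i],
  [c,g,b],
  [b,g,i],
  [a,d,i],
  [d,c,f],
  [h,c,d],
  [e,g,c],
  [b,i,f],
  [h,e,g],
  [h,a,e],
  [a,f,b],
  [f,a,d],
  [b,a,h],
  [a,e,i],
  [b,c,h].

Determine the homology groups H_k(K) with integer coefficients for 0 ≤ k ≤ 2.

H_0 = Z,  H_1 = Z ⊕ Z/2,  H_2 = 0.

Take the total order a < b < c < d < e < f < g < h < i on the vertex set. Then K (dimension 2) consists of the simplices:

  0-simplices (9): a, b, c, d, e, f, g, h, i
  1-simplices (27): ab, ad, ae, af, ah, ai, bc, bf, bg, bh, bi, cd, ce, cf, cg, ch, df, dg, dh, di, ef, eg, eh, ei, fi, gh, gi
  2-simplices (18): abf, abh, adf, adi, aeh, aei, bcg, bch, bfi, bgi, cdf, cdh, cef, ceg, dgh, dgi, efi, egh

Hence C_0 ≅ Z^9, C_1 ≅ Z^27, C_2 ≅ Z^18.

∂_1: C_1 → C_0 maps an edge to its endpoints' difference, ∂[p,q] = q − p.
The 9×27 boundary matrix has rank 8 and Smith normal form diag(1,1,1,1,1,1,1,1).

The boundary map ∂_2: C_2 → C_1 maps a triangle to the signed sum of its edges. For instance
  ∂bcg = cg − bg + bc,
  ∂adi = di − ai + ad.
The resulting 27×18 matrix has rank 18, and its Smith normal form has invariant factors (1,1,1,1,1,1,1,1,1,1,1,1,1,1,1,1,1,2).

From H_k ≅ ker(∂_k) / im(∂_{k+1}) we obtain:

  H_0: rank C_0 − rank ∂_1 = 9 − 8 = 1, and the invariant factors of ∂_1 are all 1, so H_0 = Z.
  H_1: rank ker ∂_1 − rank ∂_2 = (27 − 8) − 18 = 1, and ∂_2 has invariant factor 2 > 1, so H_1 = Z ⊕ Z/2.
  H_2: rank ker ∂_2 − rank ∂_3 = (18 − 18) − 0 = 0, and there is no ∂_3, so H_2 = 0.

As a check, the Euler characteristic is 9 − 27 + 18 = 0, which agrees with 1 − 1 + 0 = 0.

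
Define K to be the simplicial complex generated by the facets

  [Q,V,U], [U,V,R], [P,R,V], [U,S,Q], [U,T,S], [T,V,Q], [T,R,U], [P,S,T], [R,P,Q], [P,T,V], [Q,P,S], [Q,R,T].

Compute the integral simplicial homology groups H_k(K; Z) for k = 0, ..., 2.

H_0 = Z,  H_1 = Z_2,  H_2 = 0.

Take the total order P < Q < R < S < T < U < V on the vertex set. Then K (dimension 2) consists of the simplices:

  0-simplices (7): P, Q, R, S, T, U, V
  1-simplices (18): PQ, PR, PS, PT, PV, QR, QS, QT, QU, QV, RT, RU, RV, ST, SU, TU, TV, UV
  2-simplices (12): PQR, PQS, PRV, PST, PTV, QRT, QSU, QTV, QUV, RTU, RUV, STU

giving chain groups C_0 ≅ Z^7, C_1 ≅ Z^18, C_2 ≅ Z^12.

Boundary ∂_1: C_1 → C_0 is given by ∂[p,q] = [q] − [p].
As a 7×18 matrix over Z this has rank 6, with invariant factors (1,1,1,1,1,1).

Boundary ∂_2: C_2 → C_1 maps a triangle to the signed sum of its edges. For instance
  ∂PQR = QR − PR + PQ,
  ∂QTV = TV − QV + QT.
The 18×12 boundary matrix has rank 12 and Smith normal form diag(1,1,1,1,1,1,1,1,1,1,1,2).

Now H_k = ker ∂_k / im ∂_{k+1}, so:

  H_0: rank C_0 − rank ∂_1 = 7 − 6 = 1, and the invariant factors of ∂_1 are all 1, so H_0 ≅ Z.
  H_1: rank ker ∂_1 − rank ∂_2 = (18 − 6) − 12 = 0, and ∂_2 has invariant factor 2 > 1, so H_1 ≅ Z_2.
  H_2: rank ker ∂_2 − rank ∂_3 = (12 − 12) − 0 = 0, and there is no ∂_3, so H_2 ≅ 0.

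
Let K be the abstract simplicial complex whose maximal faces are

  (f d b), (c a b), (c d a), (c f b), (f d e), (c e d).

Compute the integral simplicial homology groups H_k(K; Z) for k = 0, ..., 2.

Order the vertices as a < b < c < d < e < f. Listing each simplex with vertices in this order, K has dimension 2 with simplices:

  0-simplices (6): a, b, c, d, e, f
  1-simplices (12): ab, ac, ad, bc, bd, bf, cd, ce, cf, de, df, ef
  2-simplices (6): abc, acd, bcf, bdf, cde, def

giving chain groups C_0 ≅ Z^6, C_1 ≅ Z^12, C_2 ≅ Z^6.

The boundary map ∂_1: C_1 → C_0 is given by ∂[p,q] = [q] − [p]. For instance
  ∂bf = f − b.
The resulting 6×12 matrix has rank 5, and its Smith normal form has invariant factors (1,1,1,1,1).

Boundary ∂_2: C_2 → C_1 maps a triangle to the signed sum of its edges. For instance
  ∂def = ef − df + de,
  ∂bcf = cf − bf + bc.
As a 12×6 matrix over Z this has rank 6, with invariant factors (1,1,1,1,1,1).

Reading off H_k = ker ∂_k / im ∂_{k+1}:

  H_0: rank C_0 − rank ∂_1 = 6 − 5 = 1, and the invariant factors of ∂_1 are all 1, so H_0 = Z.
  H_1: rank ker ∂_1 − rank ∂_2 = (12 − 5) − 6 = 1, and the invariant factors of ∂_2 are all 1, so H_1 = Z.
  H_2: rank ker ∂_2 − rank ∂_3 = (6 − 6) − 0 = 0, and there is no ∂_3, so H_2 = 0.

As a check, the Euler characteristic is 6 − 12 + 6 = 0, which agrees with 1 − 1 + 0 = 0.

H_0 ≅ Z,  H_1 ≅ Z,  H_2 = 0.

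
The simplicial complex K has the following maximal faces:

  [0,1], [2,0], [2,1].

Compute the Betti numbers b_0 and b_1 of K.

Fix the vertex order 0 < 1 < 2 and write every simplex with vertices in increasing order. Then dim K = 1 and the simplices of K are:

  0-simplices (3): [0], [1], [2]
  1-simplices (3): [0,1], [0,2], [1,2]

Hence C_0 ≅ Z^3, C_1 ≅ Z^3.

∂_1: C_1 → C_0 is given by ∂[p,q] = [q] − [p].
The resulting 3×3 matrix has rank 2, and its Smith normal form has invariant factors (1,1).

Computing H_k = (kernel of ∂_k) / (image of ∂_{k+1}):

  H_0: rank C_0 − rank ∂_1 = 3 − 2 = 1, and the invariant factors of ∂_1 are all 1, so H_0 ≅ Z.
  H_1: rank ker ∂_1 − rank ∂_2 = (3 − 2) − 0 = 1, and there is no ∂_2, so H_1 ≅ Z.

(K is a triangulation of the circle S^1.)

Hence the Betti numbers are b_0 = 1, b_1 = 1.

b_0 = 1, b_1 = 1.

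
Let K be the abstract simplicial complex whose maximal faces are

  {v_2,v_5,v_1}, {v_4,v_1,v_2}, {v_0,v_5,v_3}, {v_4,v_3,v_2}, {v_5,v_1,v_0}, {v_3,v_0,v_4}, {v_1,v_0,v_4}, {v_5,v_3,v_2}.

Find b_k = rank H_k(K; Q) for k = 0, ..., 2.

Fix the vertex order v_0 < v_1 < v_2 < v_3 < v_4 < v_5 and write every simplex with vertices in increasing order. Then dim K = 2 and the simplices of K are:

  0-simplices (6): [v_0], [v_1], [v_2], [v_3], [v_4], [v_5]
  1-simplices (12): [v_0,v_1], [v_0,v_3], [v_0,v_4], [v_0,v_5], [v_1,v_2], [v_1,v_4], [v_1,v_5], [v_2,v_3], [v_2,v_4], [v_2,v_5], [v_3,v_4], [v_3,v_5]
  2-simplices (8): [v_0,v_1,v_4], [v_0,v_1,v_5], [v_0,v_3,v_4], [v_0,v_3,v_5], [v_1,v_2,v_4], [v_1,v_2,v_5], [v_2,v_3,v_4], [v_2,v_3,v_5]

so the chain groups are C_0 ≅ Z^6, C_1 ≅ Z^12, C_2 ≅ Z^8.

∂_1: C_1 → C_0 sends each edge [p,q] (with p < q) to q − p.
The resulting 6×12 matrix has rank 5, and its Smith normal form has invariant factors (1,1,1,1,1).

∂_2: C_2 → C_1 maps a triangle to the signed sum of its edges. For instance
  ∂[v_2,v_3,v_4] = [v_3,v_4] − [v_2,v_4] + [v_2,v_3],
  ∂[v_1,v_2,v_4] = [v_2,v_4] − [v_1,v_4] + [v_1,v_2].
The 12×8 boundary matrix has rank 7 and Smith normal form diag(1,1,1,1,1,1,1).

From H_k ≅ ker(∂_k) / im(∂_{k+1}) we obtain:

  H_0: rank C_0 − rank ∂_1 = 6 − 5 = 1, and the invariant factors of ∂_1 are all 1, so H_0 ≅ Z.
  H_1: rank ker ∂_1 − rank ∂_2 = (12 − 5) − 7 = 0, and the invariant factors of ∂_2 are all 1, so H_1 ≅ 0.
  H_2: rank ker ∂_2 − rank ∂_3 = (8 − 7) − 0 = 1, and there is no ∂_3, so H_2 ≅ Z.

(K is a triangulation of the 2-sphere S^2.)

Hence the Betti numbers are b_0 = 1, b_1 = 0, b_2 = 1.

b_0 = 1, b_1 = 0, b_2 = 1.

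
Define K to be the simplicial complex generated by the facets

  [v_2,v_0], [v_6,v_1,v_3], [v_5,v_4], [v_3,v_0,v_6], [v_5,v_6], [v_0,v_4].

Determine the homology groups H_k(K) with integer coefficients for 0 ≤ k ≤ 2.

Take the total order v_0 < v_1 < v_2 < v_3 < v_4 < v_5 < v_6 on the vertex set. Then K (dimension 2) consists of the simplices:

  0-simplices (7): [v_0], [v_1], [v_2], [v_3], [v_4], [v_5], [v_6]
  1-simplices (9): [v_0,v_2], [v_0,v_3], [v_0,v_4], [v_0,v_6], [v_1,v_3], [v_1,v_6], [v_3,v_6], [v_4,v_5], [v_5,v_6]
  2-simplices (2): [v_0,v_3,v_6], [v_1,v_3,v_6]

giving chain groups C_0 ≅ Z^7, C_1 ≅ Z^9, C_2 ≅ Z^2.

Boundary ∂_1: C_1 → C_0 is given by ∂[p,q] = [q] − [p]. For instance
  ∂[v_1,v_3] = [v_3] − [v_1].
The resulting 7×9 matrix has rank 6, and its Smith normal form has invariant factors (1,1,1,1,1,1).

Boundary ∂_2: C_2 → C_1 sends each 2-simplex [p,q,r] to [q,r] − [p,r] + [p,q]. For instance
  ∂[v_0,v_3,v_6] = [v_3,v_6] − [v_0,v_6] + [v_0,v_3],
  ∂[v_1,v_3,v_6] = [v_3,v_6] − [v_1,v_6] + [v_1,v_3].
The resulting 9×2 matrix has rank 2, and its Smith normal form has invariant factors (1,1).

Computing H_k = (kernel of ∂_k) / (image of ∂_{k+1}):

  H_0: rank C_0 − rank ∂_1 = 7 − 6 = 1, and the invariant factors of ∂_1 are all 1, so H_0 = Z.
  H_1: rank ker ∂_1 − rank ∂_2 = (9 − 6) − 2 = 1, and the invariant factors of ∂_2 are all 1, so H_1 = Z.
  H_2: rank ker ∂_2 − rank ∂_3 = (2 − 2) − 0 = 0, and there is no ∂_3, so H_2 = 0.

As a check, the Euler characteristic is 7 − 9 + 2 = 0, which agrees with 1 − 1 + 0 = 0.

H_0 = Z,  H_1 = Z,  H_2 = 0.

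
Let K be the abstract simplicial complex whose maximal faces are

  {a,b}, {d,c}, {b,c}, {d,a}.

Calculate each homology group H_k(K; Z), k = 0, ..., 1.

H_0 = Z,  H_1 = Z.

K has 4 vertices, 4 edges.
rank ∂_0 = 0, rank ∂_1 = 3 ⇒ b_0 = 4 − 0 − 3 = 1; all invariant factors of ∂_1 are 1 so no torsion. So H_0 ≅ Z.
rank ∂_1 = 3, rank ∂_2 = 0 ⇒ b_1 = 4 − 3 − 0 = 1. So H_1 ≅ Z.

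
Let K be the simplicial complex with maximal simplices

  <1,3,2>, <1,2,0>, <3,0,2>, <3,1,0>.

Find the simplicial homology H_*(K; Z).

Order the vertices as 0 < 1 < 2 < 3. Listing each simplex with vertices in this order, K has dimension 2 with simplices:

  0-simplices (4): [0], [1], [2], [3]
  1-simplices (6): [0,1], [0,2], [0,3], [1,2], [1,3], [2,3]
  2-simplices (4): [0,1,2], [0,1,3], [0,2,3], [1,2,3]

giving chain groups C_0 ≅ Z^4, C_1 ≅ Z^6, C_2 ≅ Z^4.

The boundary map ∂_1: C_1 → C_0 is given by ∂[p,q] = [q] − [p]. For instance
  ∂[1,2] = [2] − [1].
As a 4×6 matrix over Z this has rank 3, with invariant factors (1,1,1).

Boundary ∂_2: C_2 → C_1 maps a triangle to the signed sum of its edges. For instance
  ∂[0,2,3] = [2,3] − [0,3] + [0,2],
  ∂[0,1,2] = [1,2] − [0,2] + [0,1].
The 6×4 boundary matrix has rank 3 and Smith normal form diag(1,1,1).

Computing H_k = (kernel of ∂_k) / (image of ∂_{k+1}):

  H_0: rank C_0 − rank ∂_1 = 4 − 3 = 1, and the invariant factors of ∂_1 are all 1, so H_0 = Z.
  H_1: rank ker ∂_1 − rank ∂_2 = (6 − 3) − 3 = 0, and the invariant factors of ∂_2 are all 1, so H_1 = 0.
  H_2: rank ker ∂_2 − rank ∂_3 = (4 − 3) − 0 = 1, and there is no ∂_3, so H_2 = Z.

As a check, the Euler characteristic is 4 − 6 + 4 = 2, which agrees with 1 − 0 + 1 = 2.

H_0 = Z,  H_1 = 0,  H_2 = Z.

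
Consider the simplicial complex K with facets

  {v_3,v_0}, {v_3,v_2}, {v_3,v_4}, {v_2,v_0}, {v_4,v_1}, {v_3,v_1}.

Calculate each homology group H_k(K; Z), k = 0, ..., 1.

Take the total order v_0 < v_1 < v_2 < v_3 < v_4 on the vertex set. Then K (dimension 1) consists of the simplices:

  0-simplices (5): [v_0], [v_1], [v_2], [v_3], [v_4]
  1-simplices (6): [v_0,v_2], [v_0,v_3], [v_1,v_3], [v_1,v_4], [v_2,v_3], [v_3,v_4]

so the chain groups are C_0 ≅ Z^5, C_1 ≅ Z^6.

∂_1: C_1 → C_0 maps an edge to its endpoints' difference, ∂[p,q] = q − p.
As a 5×6 matrix over Z this has rank 4, with invariant factors (1,1,1,1).

Reading off H_k = ker ∂_k / im ∂_{k+1}:

  H_0: rank C_0 − rank ∂_1 = 5 − 4 = 1, and the invariant factors of ∂_1 are all 1, so H_0 = Z.
  H_1: rank ker ∂_1 − rank ∂_2 = (6 − 4) − 0 = 2, and there is no ∂_2, so H_1 = Z^2.

H_0 ≅ Z,  H_1 ≅ Z^2.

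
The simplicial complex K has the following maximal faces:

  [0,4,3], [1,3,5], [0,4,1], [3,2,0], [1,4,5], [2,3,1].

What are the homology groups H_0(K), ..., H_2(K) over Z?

H_0 ≅ Z,  H_1 ≅ Z,  H_2 = 0.

We work with the vertex ordering 0 < 1 < 2 < 3 < 4 < 5. The simplices of K, each written with vertices in increasing order, are:

  0-simplices (6): [0], [1], [2], [3], [4], [5]
  1-simplices (12): [0,1], [0,2], [0,3], [0,4], [1,2], [1,3], [1,4], [1,5], [2,3], [3,4], [3,5], [4,5]
  2-simplices (6): [0,1,4], [0,2,3], [0,3,4], [1,2,3], [1,3,5], [1,4,5]

giving chain groups C_0 ≅ Z^6, C_1 ≅ Z^12, C_2 ≅ Z^6.

Boundary ∂_1: C_1 → C_0 is given by ∂[p,q] = [q] − [p]. For instance
  ∂[2,3] = [3] − [2].
This gives a 6×12 integer matrix of rank 5; reducing to Smith normal form yields diagonal entries (1,1,1,1,1).

Boundary ∂_2: C_2 → C_1 maps a triangle to the signed sum of its edges. For instance
  ∂[1,4,5] = [4,5] − [1,5] + [1,4],
  ∂[0,1,4] = [1,4] − [0,4] + [0,1].
The resulting 12×6 matrix has rank 6, and its Smith normal form has invariant factors (1,1,1,1,1,1).

From H_k ≅ ker(∂_k) / im(∂_{k+1}) we obtain:

  H_0: rank C_0 − rank ∂_1 = 6 − 5 = 1, and the invariant factors of ∂_1 are all 1, so H_0 = Z.
  H_1: rank ker ∂_1 − rank ∂_2 = (12 − 5) − 6 = 1, and the invariant factors of ∂_2 are all 1, so H_1 = Z.
  H_2: rank ker ∂_2 − rank ∂_3 = (6 − 6) − 0 = 0, and there is no ∂_3, so H_2 = 0.

(K is a triangulation of the cylinder S^1 x I.)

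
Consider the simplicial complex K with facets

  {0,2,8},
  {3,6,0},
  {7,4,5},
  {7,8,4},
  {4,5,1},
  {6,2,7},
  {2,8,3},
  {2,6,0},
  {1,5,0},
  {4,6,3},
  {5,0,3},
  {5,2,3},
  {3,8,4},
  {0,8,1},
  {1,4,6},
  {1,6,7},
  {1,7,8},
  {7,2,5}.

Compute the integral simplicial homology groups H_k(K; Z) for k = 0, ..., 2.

H_0 = Z,  H_1 = Z × Z/2,  H_2 = 0.

We work with the vertex ordering 0 < 1 < 2 < 3 < 4 < 5 < 6 < 7 < 8. The simplices of K, each written with vertices in increasing order, are:

  0-simplices (9): [0], [1], [2], [3], [4], [5], [6], [7], [8]
  1-simplices (27): (27 of them)
  2-simplices (18): [0,1,5], [0,1,8], [0,2,6], [0,2,8], [0,3,5], [0,3,6], [1,4,5], [1,4,6], [1,6,7], [1,7,8], [2,3,5], [2,3,8], [2,5,7], [2,6,7], [3,4,6], [3,4,8], [4,5,7], [4,7,8]

so the chain groups are C_0 ≅ Z^9, C_1 ≅ Z^27, C_2 ≅ Z^18.

∂_1: C_1 → C_0 sends each edge [p,q] (with p < q) to q − p. For instance
  ∂[1,7] = [7] − [1].
The resulting 9×27 matrix has rank 8, and its Smith normal form has invariant factors (1,1,1,1,1,1,1,1).

The boundary map ∂_2: C_2 → C_1 sends each 2-simplex [p,q,r] to [q,r] − [p,r] + [p,q]. For instance
  ∂[0,3,6] = [3,6] − [0,6] + [0,3],
  ∂[0,3,5] = [3,5] − [0,5] + [0,3].
As a 27×18 matrix over Z this has rank 18, with invariant factors (1,1,1,1,1,1,1,1,1,1,1,1,1,1,1,1,1,2).

From H_k ≅ ker(∂_k) / im(∂_{k+1}) we obtain:

  H_0: rank C_0 − rank ∂_1 = 9 − 8 = 1, and the invariant factors of ∂_1 are all 1, so H_0 ≅ Z.
  H_1: rank ker ∂_1 − rank ∂_2 = (27 − 8) − 18 = 1, and ∂_2 has invariant factor 2 > 1, so H_1 ≅ Z × Z/2.
  H_2: rank ker ∂_2 − rank ∂_3 = (18 − 18) − 0 = 0, and there is no ∂_3, so H_2 ≅ 0.

As a check, the Euler characteristic is 9 − 27 + 18 = 0, which agrees with 1 − 1 + 0 = 0.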